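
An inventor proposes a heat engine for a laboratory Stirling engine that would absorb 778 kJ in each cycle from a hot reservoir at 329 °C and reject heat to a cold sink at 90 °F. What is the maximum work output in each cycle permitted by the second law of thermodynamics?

W_max ≈ 383 kJ

T_H = 329 °C → 329 + 273.15 = 602.15 K.
T_C = 90 °F → (90 − 32) × 5/9 = 32.22 °C = 305.37 K.
By the Carnot theorem, η_max = 1 − T_C/T_H = 1 − 305.37/602.15 = 0.4929.
W_max = η_max · Q_H = 0.4929 × 778 = 383 kJ.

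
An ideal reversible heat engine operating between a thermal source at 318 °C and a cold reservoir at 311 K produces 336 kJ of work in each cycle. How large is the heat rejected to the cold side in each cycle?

T_H = 318 °C → 318 + 273.15 = 591.15 K.
Carnot efficiency: η = 1 − T_C/T_H = 1 − 311.00/591.15 = 0.4739.
Since Q_C/Q_H = T_C/T_H and Q_H = W/η, Q_C = W·T_C/(T_H − T_C) = 336 × 311.00/280.15 = 373.0 kJ.

Q_C ≈ 373.0 kJ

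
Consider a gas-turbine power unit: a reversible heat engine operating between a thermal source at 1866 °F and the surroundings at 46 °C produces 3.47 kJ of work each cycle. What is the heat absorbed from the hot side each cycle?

T_H = 1866 °F → (1866 − 32) × 5/9 = 1018.89 °C = 1292.04 K.
T_C = 46 °C → 46 + 273.15 = 319.15 K.
Carnot efficiency: η = 1 − T_C/T_H = 1 − 319.15/1292.04 = 0.7530.
Q_H = W/η = 3.47/0.7530 = 4.608 kJ.

Q_H ≈ 4.608 kJ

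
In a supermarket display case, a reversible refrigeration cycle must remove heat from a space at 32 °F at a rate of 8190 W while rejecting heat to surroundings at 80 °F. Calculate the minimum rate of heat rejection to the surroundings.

T_H = 80 °F → (80 − 32) × 5/9 = 26.67 °C = 299.82 K.
T_C = 32 °F → (32 − 32) × 5/9 = 0.00 °C = 273.15 K.
For a reversible cycle Q_H/Q_C = T_H/T_C, so Q_H = Q_C·T_H/T_C = 8190 × 299.82/273.15 = 8990 W.

Q̇_H ≈ 8990 W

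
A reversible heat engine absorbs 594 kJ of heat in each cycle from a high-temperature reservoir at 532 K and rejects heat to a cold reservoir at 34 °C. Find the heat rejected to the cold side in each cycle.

Q_C ≈ 343 kJ

T_C = 34 °C → 34 + 273.15 = 307.15 K.
Carnot efficiency: η = 1 − T_C/T_H = 1 − 307.15/532.00 = 0.4227.
For a reversible cycle Q_C/Q_H = T_C/T_H, so Q_C = 594 × 307.15/532.00 = 343 kJ.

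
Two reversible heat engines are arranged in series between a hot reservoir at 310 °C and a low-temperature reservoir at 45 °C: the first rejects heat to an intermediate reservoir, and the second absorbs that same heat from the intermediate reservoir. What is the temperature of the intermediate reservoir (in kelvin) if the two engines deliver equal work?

T_m ≈ 451 K

T_H = 310 °C → 310 + 273.15 = 583.15 K.
T_C = 45 °C → 45 + 273.15 = 318.15 K.
For reversible stages Q_m = Q_H·(T_m/T_H). Setting W₁ = Q_H(1 − T_m/T_H) equal to W₂ = Q_m(1 − T_C/T_m) = Q_H·(T_m − T_C)/T_H gives T_H − T_m = T_m − T_C, so T_m = (T_H + T_C)/2 = (583.15 + 318.15)/2 = 451 K.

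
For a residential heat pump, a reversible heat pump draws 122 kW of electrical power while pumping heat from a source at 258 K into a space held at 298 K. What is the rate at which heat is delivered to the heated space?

COP_HP = T_H/(T_H − T_C) = 298.00/40.00 = 7.4500.
Q_H = COP_HP · W = 7.4500 × 122 = 908.9 kW.

Q̇_H ≈ 908.9 kW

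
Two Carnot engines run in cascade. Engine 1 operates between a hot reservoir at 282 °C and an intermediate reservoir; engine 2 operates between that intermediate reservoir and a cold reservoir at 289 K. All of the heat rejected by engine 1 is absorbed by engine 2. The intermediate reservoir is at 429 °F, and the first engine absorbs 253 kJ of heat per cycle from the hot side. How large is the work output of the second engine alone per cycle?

W₂ ≈ 93.29 kJ

T_H = 282 °C → 282 + 273.15 = 555.15 K.
T_m = 429 °F → (429 − 32) × 5/9 = 220.56 °C = 493.71 K.
Heat entering the second stage: Q_m = Q_H·(T_m/T_H) = 253 × 493.71/555.15 = 225.0 kJ.
Second-stage efficiency η₂ = 1 − T_C/T_m = 1 − 289.00/493.71 = 0.4146, so W₂ = η₂·Q_m = 93.29 kJ.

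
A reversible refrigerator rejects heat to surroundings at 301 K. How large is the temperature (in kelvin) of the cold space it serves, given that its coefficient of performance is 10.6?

T_C ≈ 275 K

COP_R = T_C/(T_H − T_C) ⇒ T_C = T_H·COP_R/(1 + COP_R) = 301.00 × 10.6/(1 + 10.6) = 275 K.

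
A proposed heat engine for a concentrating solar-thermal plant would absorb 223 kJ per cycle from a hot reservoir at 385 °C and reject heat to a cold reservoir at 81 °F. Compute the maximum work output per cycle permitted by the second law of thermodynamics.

T_H = 385 °C → 385 + 273.15 = 658.15 K.
T_C = 81 °F → (81 − 32) × 5/9 = 27.22 °C = 300.37 K.
The second-law ceiling is the Carnot efficiency, η_max = 1 − T_C/T_H = 1 − 300.37/658.15 = 0.5436.
W_max = η_max · Q_H = 0.5436 × 223 = 121 kJ.

W_max ≈ 121 kJ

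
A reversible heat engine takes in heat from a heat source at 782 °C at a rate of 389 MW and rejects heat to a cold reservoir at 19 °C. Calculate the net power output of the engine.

Ẇ ≈ 281.3 MW

T_H = 782 °C → 782 + 273.15 = 1055.15 K.
T_C = 19 °C → 19 + 273.15 = 292.15 K.
Carnot efficiency: η = 1 − T_C/T_H = 1 − 292.15/1055.15 = 0.7231.
W = η·Q_H = 0.7231 × 389 = 281.3 MW.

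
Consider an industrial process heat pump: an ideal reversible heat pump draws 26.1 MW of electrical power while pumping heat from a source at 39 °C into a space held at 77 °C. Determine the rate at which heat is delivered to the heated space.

Q̇_H ≈ 240.5 MW

T_H = 77 °C → 77 + 273.15 = 350.15 K.
T_C = 39 °C → 39 + 273.15 = 312.15 K.
COP_HP = T_H/(T_H − T_C) = 350.15/38.00 = 9.2145.
Q_H = COP_HP · W = 9.2145 × 26.1 = 240.5 MW.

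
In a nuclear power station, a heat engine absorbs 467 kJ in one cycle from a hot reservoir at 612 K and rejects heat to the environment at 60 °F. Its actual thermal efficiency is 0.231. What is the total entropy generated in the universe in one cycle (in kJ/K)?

T_C = 60 °F → (60 − 32) × 5/9 = 15.56 °C = 288.71 K.
W = η·Q_H = 0.231 × 467 = 107.9 kJ, so Q_C = Q_H − W = 359.1 kJ.
Reservoir entropy changes: ΔS_H = −Q_H/T_H = −467/612.00 = -0.7631 kJ/K and ΔS_C = +Q_C/T_C = 359.1/288.71 = 1.244 kJ/K.
ΔS_univ = −Q_H/T_H + Q_C/T_C = 0.4808 kJ/K (> 0, since η = 0.231 < η_Carnot = 0.528).

ΔS_univ ≈ 0.4808 kJ/K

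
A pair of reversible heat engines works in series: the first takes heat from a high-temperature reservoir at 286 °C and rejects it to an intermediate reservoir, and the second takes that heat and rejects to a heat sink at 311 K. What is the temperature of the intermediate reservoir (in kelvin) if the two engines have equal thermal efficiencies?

T_H = 286 °C → 286 + 273.15 = 559.15 K.
Equal efficiencies require 1 − T_m/T_H = 1 − T_C/T_m, i.e. T_m/T_H = T_C/T_m, so T_m = √(T_H·T_C) = √(559.15 × 311.00) = 417 K.

T_m ≈ 417 K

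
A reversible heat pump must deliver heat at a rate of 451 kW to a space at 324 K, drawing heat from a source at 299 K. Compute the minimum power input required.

For a reversible heat pump, COP_HP = T_H/(T_H − T_C) = 324.00/25.00 = 12.9600.
W = Q_H/COP_HP = 451/12.9600 = 34.8 kW.

Ẇ_in ≈ 34.8 kW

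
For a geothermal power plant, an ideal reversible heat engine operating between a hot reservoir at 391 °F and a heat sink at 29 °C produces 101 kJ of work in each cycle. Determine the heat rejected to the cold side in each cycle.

T_H = 391 °F → (391 − 32) × 5/9 = 199.44 °C = 472.59 K.
T_C = 29 °C → 29 + 273.15 = 302.15 K.
Carnot efficiency: η = 1 − T_C/T_H = 1 − 302.15/472.59 = 0.3607.
Since Q_C/Q_H = T_C/T_H and Q_H = W/η, Q_C = W·T_C/(T_H − T_C) = 101 × 302.15/170.44 = 179 kJ.

Q_C ≈ 179 kJ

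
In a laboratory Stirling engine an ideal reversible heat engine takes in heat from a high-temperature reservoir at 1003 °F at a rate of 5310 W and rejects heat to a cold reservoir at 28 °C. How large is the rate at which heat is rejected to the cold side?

Q̇_C ≈ 1970 W

T_H = 1003 °F → (1003 − 32) × 5/9 = 539.44 °C = 812.59 K.
T_C = 28 °C → 28 + 273.15 = 301.15 K.
The Carnot efficiency is η = 1 − T_C/T_H = 1 − 301.15/812.59 = 0.6294.
For a reversible cycle Q_C/Q_H = T_C/T_H, so Q_C = 5310 × 301.15/812.59 = 1970 W.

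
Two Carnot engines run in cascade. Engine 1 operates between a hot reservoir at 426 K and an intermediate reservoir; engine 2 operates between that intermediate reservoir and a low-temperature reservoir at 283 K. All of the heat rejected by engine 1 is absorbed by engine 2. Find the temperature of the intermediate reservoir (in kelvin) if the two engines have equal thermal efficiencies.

T_m ≈ 347 K

Equal efficiencies require 1 − T_m/T_H = 1 − T_C/T_m, i.e. T_m/T_H = T_C/T_m, so T_m = √(T_H·T_C) = √(426.00 × 283.00) = 347 K.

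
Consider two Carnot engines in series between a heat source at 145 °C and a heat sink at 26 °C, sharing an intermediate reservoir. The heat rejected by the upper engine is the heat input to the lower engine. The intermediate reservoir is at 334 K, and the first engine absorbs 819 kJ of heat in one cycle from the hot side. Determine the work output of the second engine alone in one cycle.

W₂ ≈ 68.26 kJ

T_H = 145 °C → 145 + 273.15 = 418.15 K.
T_C = 26 °C → 26 + 273.15 = 299.15 K.
Heat entering the second stage: Q_m = Q_H·(T_m/T_H) = 819 × 334.00/418.15 = 654.2 kJ.
Second-stage efficiency η₂ = 1 − T_C/T_m = 1 − 299.15/334.00 = 0.1043, so W₂ = η₂·Q_m = 68.26 kJ.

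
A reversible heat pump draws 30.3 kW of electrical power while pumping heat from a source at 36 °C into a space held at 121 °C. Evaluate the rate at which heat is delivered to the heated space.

T_H = 121 °C → 121 + 273.15 = 394.15 K.
T_C = 36 °C → 36 + 273.15 = 309.15 K.
The Carnot heat-pump COP is COP_HP = T_H/(T_H − T_C) = 394.15/85.00 = 4.6371.
Q_H = COP_HP · W = 4.6371 × 30.3 = 141 kW.

Q̇_H ≈ 141 kW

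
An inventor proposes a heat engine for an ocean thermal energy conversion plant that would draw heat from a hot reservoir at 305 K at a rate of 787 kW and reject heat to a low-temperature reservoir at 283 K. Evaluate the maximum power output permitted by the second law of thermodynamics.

Ẇ_max ≈ 56.8 kW

No engine can exceed the Carnot limit: η_max = 1 − T_C/T_H = 1 − 283.00/305.00 = 0.0721.
W_max = η_max · Q_H = 0.0721 × 787 = 56.8 kW.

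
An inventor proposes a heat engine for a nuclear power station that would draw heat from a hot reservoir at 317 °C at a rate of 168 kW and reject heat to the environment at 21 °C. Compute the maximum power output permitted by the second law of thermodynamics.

Ẇ_max ≈ 84.3 kW

T_H = 317 °C → 317 + 273.15 = 590.15 K.
T_C = 21 °C → 21 + 273.15 = 294.15 K.
By the Carnot theorem, η_max = 1 − T_C/T_H = 1 − 294.15/590.15 = 0.5016.
W_max = η_max · Q_H = 0.5016 × 168 = 84.3 kW.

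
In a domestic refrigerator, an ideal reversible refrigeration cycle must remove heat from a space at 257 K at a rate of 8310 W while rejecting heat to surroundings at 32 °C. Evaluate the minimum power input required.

Ẇ_in ≈ 1560 W

T_H = 32 °C → 32 + 273.15 = 305.15 K.
For a reversible refrigerator, COP_R = T_C/(T_H − T_C) = 257.00/48.15 = 5.3375.
W = Q_C/COP_R = 8310/5.3375 = 1560 W.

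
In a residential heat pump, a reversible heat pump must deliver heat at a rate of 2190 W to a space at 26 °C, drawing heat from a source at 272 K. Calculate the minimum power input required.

Ẇ_in ≈ 199 W

T_H = 26 °C → 26 + 273.15 = 299.15 K.
COP_HP = T_H/(T_H − T_C) = 299.15/27.15 = 11.0184.
W = Q_H/COP_HP = 2190/11.0184 = 199 W.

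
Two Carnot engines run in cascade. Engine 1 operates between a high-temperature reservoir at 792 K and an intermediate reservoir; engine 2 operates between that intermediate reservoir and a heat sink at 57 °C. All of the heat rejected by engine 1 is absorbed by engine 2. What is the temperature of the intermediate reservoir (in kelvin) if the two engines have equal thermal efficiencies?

T_m ≈ 511 K

T_C = 57 °C → 57 + 273.15 = 330.15 K.
Equal efficiencies require 1 − T_m/T_H = 1 − T_C/T_m, i.e. T_m/T_H = T_C/T_m, so T_m = √(T_H·T_C) = √(792.00 × 330.15) = 511 K.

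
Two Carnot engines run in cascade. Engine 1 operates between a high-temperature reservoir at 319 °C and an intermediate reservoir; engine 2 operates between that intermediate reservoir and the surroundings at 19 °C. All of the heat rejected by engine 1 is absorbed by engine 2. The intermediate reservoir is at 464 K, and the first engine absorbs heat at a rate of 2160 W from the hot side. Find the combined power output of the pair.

Ẇ_total ≈ 1090 W

T_H = 319 °C → 319 + 273.15 = 592.15 K.
T_C = 19 °C → 19 + 273.15 = 292.15 K.
Two reversible stages in series are equivalent to a single Carnot engine between T_H and T_C, so η_total = 1 − T_C/T_H = 1 − 292.15/592.15 = 0.5066.
W_total = η_total · Q_H = 0.5066 × 2160 = 1090 W.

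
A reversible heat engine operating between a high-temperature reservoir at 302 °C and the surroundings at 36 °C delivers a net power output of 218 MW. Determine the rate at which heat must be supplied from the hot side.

Q̇_H ≈ 471.4 MW

T_H = 302 °C → 302 + 273.15 = 575.15 K.
T_C = 36 °C → 36 + 273.15 = 309.15 K.
For a reversible engine, η = 1 − T_C/T_H = 1 − 309.15/575.15 = 0.4625.
Q_H = W/η = 218/0.4625 = 471.4 MW.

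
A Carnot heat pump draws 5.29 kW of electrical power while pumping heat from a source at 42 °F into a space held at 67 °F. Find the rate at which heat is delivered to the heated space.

Q̇_H ≈ 111 kW

T_H = 67 °F → (67 − 32) × 5/9 = 19.44 °C = 292.59 K.
T_C = 42 °F → (42 − 32) × 5/9 = 5.56 °C = 278.71 K.
COP_HP = T_H/(T_H − T_C) = 292.59/13.89 = 21.0668.
Q_H = COP_HP · W = 21.0668 × 5.29 = 111 kW.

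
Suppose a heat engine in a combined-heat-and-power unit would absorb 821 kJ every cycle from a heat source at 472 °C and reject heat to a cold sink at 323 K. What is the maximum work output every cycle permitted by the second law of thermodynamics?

W_max ≈ 465 kJ

T_H = 472 °C → 472 + 273.15 = 745.15 K.
By the Carnot theorem, η_max = 1 − T_C/T_H = 1 − 323.00/745.15 = 0.5665.
W_max = η_max · Q_H = 0.5665 × 821 = 465 kJ.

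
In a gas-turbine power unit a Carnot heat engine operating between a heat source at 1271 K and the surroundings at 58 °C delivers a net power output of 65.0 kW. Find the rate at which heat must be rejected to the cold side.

T_C = 58 °C → 58 + 273.15 = 331.15 K.
The Carnot efficiency is η = 1 − T_C/T_H = 1 − 331.15/1271.00 = 0.7395.
Since Q_C/Q_H = T_C/T_H and Q_H = W/η, Q_C = W·T_C/(T_H − T_C) = 65.0 × 331.15/939.85 = 22.90 kW.

Q̇_C ≈ 22.90 kW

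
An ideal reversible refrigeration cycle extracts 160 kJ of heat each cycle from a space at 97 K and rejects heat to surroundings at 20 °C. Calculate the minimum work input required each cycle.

T_H = 20 °C → 20 + 273.15 = 293.15 K.
For a reversible refrigerator, COP_R = T_C/(T_H − T_C) = 97.00/196.15 = 0.4945.
W = Q_C/COP_R = 160/0.4945 = 324 kJ.

W_in ≈ 324 kJ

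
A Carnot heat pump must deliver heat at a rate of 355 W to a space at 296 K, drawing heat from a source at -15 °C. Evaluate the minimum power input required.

Ẇ_in ≈ 45.4 W

T_C = -15 °C → -15 + 273.15 = 258.15 K.
COP_HP = T_H/(T_H − T_C) = 296.00/37.85 = 7.8203.
W = Q_H/COP_HP = 355/7.8203 = 45.4 W.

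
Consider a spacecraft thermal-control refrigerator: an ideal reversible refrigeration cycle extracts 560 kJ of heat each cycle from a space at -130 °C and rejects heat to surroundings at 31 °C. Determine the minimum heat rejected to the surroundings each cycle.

Q_H ≈ 1190 kJ

T_H = 31 °C → 31 + 273.15 = 304.15 K.
T_C = -130 °C → -130 + 273.15 = 143.15 K.
For a reversible cycle Q_H/Q_C = T_H/T_C, so Q_H = Q_C·T_H/T_C = 560 × 304.15/143.15 = 1190 kJ.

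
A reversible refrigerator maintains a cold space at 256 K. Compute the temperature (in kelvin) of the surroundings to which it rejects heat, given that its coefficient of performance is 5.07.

T_H ≈ 306 K

COP_R = T_C/(T_H − T_C) ⇒ T_H = T_C·(1 + 1/COP_R) = 256.00 × (1 + 1/5.07) = 306 K.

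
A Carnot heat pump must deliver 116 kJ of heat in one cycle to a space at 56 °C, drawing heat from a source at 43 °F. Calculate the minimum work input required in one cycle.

T_H = 56 °C → 56 + 273.15 = 329.15 K.
T_C = 43 °F → (43 − 32) × 5/9 = 6.11 °C = 279.26 K.
The Carnot heat-pump COP is COP_HP = T_H/(T_H − T_C) = 329.15/49.89 = 6.5977.
W = Q_H/COP_HP = 116/6.5977 = 17.6 kJ.

W_in ≈ 17.6 kJ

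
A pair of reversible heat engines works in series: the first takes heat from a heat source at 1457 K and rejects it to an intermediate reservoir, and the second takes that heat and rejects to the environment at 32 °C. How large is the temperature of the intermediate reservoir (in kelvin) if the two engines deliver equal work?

T_C = 32 °C → 32 + 273.15 = 305.15 K.
For reversible stages Q_m = Q_H·(T_m/T_H). Setting W₁ = Q_H(1 − T_m/T_H) equal to W₂ = Q_m(1 − T_C/T_m) = Q_H·(T_m − T_C)/T_H gives T_H − T_m = T_m − T_C, so T_m = (T_H + T_C)/2 = (1457.00 + 305.15)/2 = 881.1 K.

T_m ≈ 881.1 K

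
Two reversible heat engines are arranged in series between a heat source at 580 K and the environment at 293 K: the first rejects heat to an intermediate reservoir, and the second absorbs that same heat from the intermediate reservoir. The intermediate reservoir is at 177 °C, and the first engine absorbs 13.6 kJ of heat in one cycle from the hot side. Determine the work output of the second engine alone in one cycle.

T_m = 177 °C → 177 + 273.15 = 450.15 K.
Heat entering the second stage: Q_m = Q_H·(T_m/T_H) = 13.6 × 450.15/580.00 = 10.6 kJ.
Second-stage efficiency η₂ = 1 − T_C/T_m = 1 − 293.00/450.15 = 0.3491, so W₂ = η₂·Q_m = 3.68 kJ.

W₂ ≈ 3.68 kJ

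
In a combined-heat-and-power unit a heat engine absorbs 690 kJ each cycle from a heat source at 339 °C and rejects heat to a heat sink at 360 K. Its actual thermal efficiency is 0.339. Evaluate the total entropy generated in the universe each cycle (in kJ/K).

ΔS_univ ≈ 0.140 kJ/K

T_H = 339 °C → 339 + 273.15 = 612.15 K.
W = η·Q_H = 0.339 × 690 = 233.9 kJ, so Q_C = Q_H − W = 456.1 kJ.
Entropy balance on the reservoirs: −Q_H/T_H = -1.127 kJ/K, +Q_C/T_C = 1.267 kJ/K.
ΔS_univ = −Q_H/T_H + Q_C/T_C = 0.140 kJ/K (> 0, since η = 0.339 < η_Carnot = 0.412).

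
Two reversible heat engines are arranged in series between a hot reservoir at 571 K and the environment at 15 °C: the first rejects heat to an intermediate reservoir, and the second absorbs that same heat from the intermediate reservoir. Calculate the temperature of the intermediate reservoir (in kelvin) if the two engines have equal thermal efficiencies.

T_C = 15 °C → 15 + 273.15 = 288.15 K.
Equal efficiencies require 1 − T_m/T_H = 1 − T_C/T_m, i.e. T_m/T_H = T_C/T_m, so T_m = √(T_H·T_C) = √(571.00 × 288.15) = 405.6 K.

T_m ≈ 405.6 K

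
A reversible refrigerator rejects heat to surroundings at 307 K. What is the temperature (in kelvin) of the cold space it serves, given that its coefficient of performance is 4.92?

T_C ≈ 255.1 K

COP_R = T_C/(T_H − T_C) ⇒ T_C = T_H·COP_R/(1 + COP_R) = 307.00 × 4.92/(1 + 4.92) = 255.1 K.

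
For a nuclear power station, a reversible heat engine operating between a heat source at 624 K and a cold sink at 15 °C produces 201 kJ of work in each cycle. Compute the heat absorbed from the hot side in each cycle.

Q_H ≈ 373.5 kJ

T_C = 15 °C → 15 + 273.15 = 288.15 K.
Carnot efficiency: η = 1 − T_C/T_H = 1 − 288.15/624.00 = 0.5382.
Q_H = W/η = 201/0.5382 = 373.5 kJ.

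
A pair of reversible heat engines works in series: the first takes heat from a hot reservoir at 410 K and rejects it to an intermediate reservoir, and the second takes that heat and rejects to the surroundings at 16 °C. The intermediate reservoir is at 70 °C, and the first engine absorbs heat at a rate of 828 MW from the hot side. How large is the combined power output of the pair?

T_C = 16 °C → 16 + 273.15 = 289.15 K.
Two reversible stages in series are equivalent to a single Carnot engine between T_H and T_C, so η_total = 1 − T_C/T_H = 1 − 289.15/410.00 = 0.2948.
W_total = η_total · Q_H = 0.2948 × 828 = 244 MW.

Ẇ_total ≈ 244 MW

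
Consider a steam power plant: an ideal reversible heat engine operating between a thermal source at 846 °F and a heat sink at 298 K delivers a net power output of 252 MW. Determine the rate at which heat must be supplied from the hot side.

Q̇_H ≈ 427.7 MW

T_H = 846 °F → (846 − 32) × 5/9 = 452.22 °C = 725.37 K.
For a reversible engine, η = 1 − T_C/T_H = 1 − 298.00/725.37 = 0.5892.
Q_H = W/η = 252/0.5892 = 427.7 MW.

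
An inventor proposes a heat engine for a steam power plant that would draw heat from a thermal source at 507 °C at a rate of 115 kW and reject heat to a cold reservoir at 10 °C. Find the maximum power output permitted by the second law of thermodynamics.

T_H = 507 °C → 507 + 273.15 = 780.15 K.
T_C = 10 °C → 10 + 273.15 = 283.15 K.
By the Carnot theorem, η_max = 1 − T_C/T_H = 1 − 283.15/780.15 = 0.6371.
W_max = η_max · Q_H = 0.6371 × 115 = 73.26 kW.

Ẇ_max ≈ 73.26 kW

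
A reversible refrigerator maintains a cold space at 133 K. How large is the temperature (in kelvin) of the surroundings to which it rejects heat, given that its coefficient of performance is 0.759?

COP_R = T_C/(T_H − T_C) ⇒ T_H = T_C·(1 + 1/COP_R) = 133.00 × (1 + 1/0.759) = 308 K.

T_H ≈ 308 K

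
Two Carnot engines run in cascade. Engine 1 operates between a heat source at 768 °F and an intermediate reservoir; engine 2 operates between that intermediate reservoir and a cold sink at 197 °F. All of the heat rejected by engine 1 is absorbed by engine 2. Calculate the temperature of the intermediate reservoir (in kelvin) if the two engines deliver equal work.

T_H = 768 °F → (768 − 32) × 5/9 = 408.89 °C = 682.04 K.
T_C = 197 °F → (197 − 32) × 5/9 = 91.67 °C = 364.82 K.
For reversible stages Q_m = Q_H·(T_m/T_H). Setting W₁ = Q_H(1 − T_m/T_H) equal to W₂ = Q_m(1 − T_C/T_m) = Q_H·(T_m − T_C)/T_H gives T_H − T_m = T_m − T_C, so T_m = (T_H + T_C)/2 = (682.04 + 364.82)/2 = 523 K.

T_m ≈ 523 K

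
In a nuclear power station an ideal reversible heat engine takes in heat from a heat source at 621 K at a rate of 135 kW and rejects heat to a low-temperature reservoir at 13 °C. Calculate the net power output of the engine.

T_C = 13 °C → 13 + 273.15 = 286.15 K.
For a reversible engine, η = 1 − T_C/T_H = 1 − 286.15/621.00 = 0.5392.
W = η·Q_H = 0.5392 × 135 = 72.79 kW.

Ẇ ≈ 72.79 kW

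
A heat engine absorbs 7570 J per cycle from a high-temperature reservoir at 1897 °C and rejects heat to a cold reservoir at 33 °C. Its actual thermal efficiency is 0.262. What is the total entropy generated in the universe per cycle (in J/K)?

T_H = 1897 °C → 1897 + 273.15 = 2170.15 K.
T_C = 33 °C → 33 + 273.15 = 306.15 K.
W = η·Q_H = 0.262 × 7570 = 1983 J, so Q_C = Q_H − W = 5587 J.
The hot reservoir loses entropy Q_H/T_H = 7570/2170.15 = 3.488 J/K; the cold reservoir gains Q_C/T_C = 5587/306.15 = 18.25 J/K.
ΔS_univ = −Q_H/T_H + Q_C/T_C = 14.76 J/K (> 0, since η = 0.262 < η_Carnot = 0.859).

ΔS_univ ≈ 14.76 J/K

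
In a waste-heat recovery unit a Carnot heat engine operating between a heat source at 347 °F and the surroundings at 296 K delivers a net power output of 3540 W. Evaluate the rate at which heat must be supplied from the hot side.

T_H = 347 °F → (347 − 32) × 5/9 = 175.00 °C = 448.15 K.
The Carnot efficiency is η = 1 − T_C/T_H = 1 − 296.00/448.15 = 0.3395.
Q_H = W/η = 3540/0.3395 = 10400 W.

Q̇_H ≈ 10400 W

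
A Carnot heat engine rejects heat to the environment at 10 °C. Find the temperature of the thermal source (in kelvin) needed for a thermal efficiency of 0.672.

T_C = 10 °C → 10 + 273.15 = 283.15 K.
From η = 1 − T_C/T_H, solving for T_H gives T_H = T_C/(1 − η) = 283.15/(1 − 0.672) = 863.3 K.

T_H ≈ 863.3 K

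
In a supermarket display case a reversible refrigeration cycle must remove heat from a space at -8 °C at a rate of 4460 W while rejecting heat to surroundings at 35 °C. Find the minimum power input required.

Ẇ_in ≈ 723 W

T_H = 35 °C → 35 + 273.15 = 308.15 K.
T_C = -8 °C → -8 + 273.15 = 265.15 K.
COP_R = T_C/(T_H − T_C) = 265.15/43.00 = 6.1663.
W = Q_C/COP_R = 4460/6.1663 = 723 W.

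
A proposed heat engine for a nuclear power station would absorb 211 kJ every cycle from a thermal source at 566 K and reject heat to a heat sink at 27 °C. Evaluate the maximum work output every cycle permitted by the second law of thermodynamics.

W_max ≈ 99.1 kJ

T_C = 27 °C → 27 + 273.15 = 300.15 K.
The second-law ceiling is the Carnot efficiency, η_max = 1 − T_C/T_H = 1 − 300.15/566.00 = 0.4697.
W_max = η_max · Q_H = 0.4697 × 211 = 99.1 kJ.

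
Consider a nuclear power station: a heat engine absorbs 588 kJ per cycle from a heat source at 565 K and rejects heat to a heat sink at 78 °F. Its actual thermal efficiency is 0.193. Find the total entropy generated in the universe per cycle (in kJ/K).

ΔS_univ ≈ 0.548 kJ/K

T_C = 78 °F → (78 − 32) × 5/9 = 25.56 °C = 298.71 K.
W = η·Q_H = 0.193 × 588 = 113.5 kJ, so Q_C = Q_H − W = 474.5 kJ.
Entropy balance on the reservoirs: −Q_H/T_H = -1.041 kJ/K, +Q_C/T_C = 1.589 kJ/K.
ΔS_univ = −Q_H/T_H + Q_C/T_C = 0.548 kJ/K (> 0, since η = 0.193 < η_Carnot = 0.471).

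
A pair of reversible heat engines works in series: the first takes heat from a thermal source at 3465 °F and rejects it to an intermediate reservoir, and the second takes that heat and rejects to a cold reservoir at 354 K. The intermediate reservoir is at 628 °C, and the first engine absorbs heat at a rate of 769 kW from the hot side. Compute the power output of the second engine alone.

T_H = 3465 °F → (3465 − 32) × 5/9 = 1907.22 °C = 2180.37 K.
T_m = 628 °C → 628 + 273.15 = 901.15 K.
Heat entering the second stage: Q_m = Q_H·(T_m/T_H) = 769 × 901.15/2180.37 = 317.8 kW.
Second-stage efficiency η₂ = 1 − T_C/T_m = 1 − 354.00/901.15 = 0.6072, so W₂ = η₂·Q_m = 193.0 kW.

Ẇ₂ ≈ 193.0 kW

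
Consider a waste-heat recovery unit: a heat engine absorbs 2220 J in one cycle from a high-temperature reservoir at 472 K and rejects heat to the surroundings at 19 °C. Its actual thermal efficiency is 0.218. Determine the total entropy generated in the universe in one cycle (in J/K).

ΔS_univ ≈ 1.239 J/K

T_C = 19 °C → 19 + 273.15 = 292.15 K.
W = η·Q_H = 0.218 × 2220 = 484.0 J, so Q_C = Q_H − W = 1736 J.
The hot reservoir loses entropy Q_H/T_H = 2220/472.00 = 4.703 J/K; the cold reservoir gains Q_C/T_C = 1736/292.15 = 5.942 J/K.
ΔS_univ = −Q_H/T_H + Q_C/T_C = 1.239 J/K (> 0, since η = 0.218 < η_Carnot = 0.381).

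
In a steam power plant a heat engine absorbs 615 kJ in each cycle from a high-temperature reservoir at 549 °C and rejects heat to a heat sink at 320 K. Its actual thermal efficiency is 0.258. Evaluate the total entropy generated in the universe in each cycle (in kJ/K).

ΔS_univ ≈ 0.678 kJ/K

T_H = 549 °C → 549 + 273.15 = 822.15 K.
W = η·Q_H = 0.258 × 615 = 158.7 kJ, so Q_C = Q_H − W = 456.3 kJ.
The hot reservoir loses entropy Q_H/T_H = 615/822.15 = 0.7480 kJ/K; the cold reservoir gains Q_C/T_C = 456.3/320.00 = 1.426 kJ/K.
ΔS_univ = −Q_H/T_H + Q_C/T_C = 0.678 kJ/K (> 0, since η = 0.258 < η_Carnot = 0.611).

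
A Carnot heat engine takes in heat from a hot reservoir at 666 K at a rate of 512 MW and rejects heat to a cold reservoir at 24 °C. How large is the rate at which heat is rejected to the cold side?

Q̇_C ≈ 228 MW

T_C = 24 °C → 24 + 273.15 = 297.15 K.
Carnot efficiency: η = 1 − T_C/T_H = 1 − 297.15/666.00 = 0.5538.
For a reversible cycle Q_C/Q_H = T_C/T_H, so Q_C = 512 × 297.15/666.00 = 228 MW.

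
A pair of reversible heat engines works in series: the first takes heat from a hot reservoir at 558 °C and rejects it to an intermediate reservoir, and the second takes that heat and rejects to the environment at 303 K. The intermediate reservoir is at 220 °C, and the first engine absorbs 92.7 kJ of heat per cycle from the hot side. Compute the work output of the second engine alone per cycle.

W₂ ≈ 21.2 kJ

T_H = 558 °C → 558 + 273.15 = 831.15 K.
T_m = 220 °C → 220 + 273.15 = 493.15 K.
Heat entering the second stage: Q_m = Q_H·(T_m/T_H) = 92.7 × 493.15/831.15 = 55.0 kJ.
Second-stage efficiency η₂ = 1 − T_C/T_m = 1 − 303.00/493.15 = 0.3856, so W₂ = η₂·Q_m = 21.2 kJ.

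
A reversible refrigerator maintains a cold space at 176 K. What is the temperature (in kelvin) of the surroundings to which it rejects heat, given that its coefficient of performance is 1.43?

COP_R = T_C/(T_H − T_C) ⇒ T_H = T_C·(1 + 1/COP_R) = 176.00 × (1 + 1/1.43) = 299 K.

T_H ≈ 299 K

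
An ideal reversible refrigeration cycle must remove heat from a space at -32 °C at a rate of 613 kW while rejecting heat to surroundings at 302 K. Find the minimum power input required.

Ẇ_in ≈ 155 kW

T_C = -32 °C → -32 + 273.15 = 241.15 K.
COP_R = T_C/(T_H − T_C) = 241.15/60.85 = 3.9630.
W = Q_C/COP_R = 613/3.9630 = 155 kW.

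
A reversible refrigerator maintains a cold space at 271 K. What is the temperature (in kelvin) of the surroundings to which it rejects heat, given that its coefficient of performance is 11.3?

COP_R = T_C/(T_H − T_C) ⇒ T_H = T_C·(1 + 1/COP_R) = 271.00 × (1 + 1/11.3) = 295 K.

T_H ≈ 295 K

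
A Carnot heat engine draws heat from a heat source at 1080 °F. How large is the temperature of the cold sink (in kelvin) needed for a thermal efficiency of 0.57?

T_H = 1080 °F → (1080 − 32) × 5/9 = 582.22 °C = 855.37 K.
From η = 1 − T_C/T_H, T_C = T_H·(1 − η) = 855.37 × (1 − 0.57) = 368 K.

T_C ≈ 368 K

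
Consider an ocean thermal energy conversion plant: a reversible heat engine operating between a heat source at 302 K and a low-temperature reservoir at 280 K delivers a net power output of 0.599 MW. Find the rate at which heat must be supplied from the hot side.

The Carnot efficiency is η = 1 − T_C/T_H = 1 − 280.00/302.00 = 0.0728.
Q_H = W/η = 0.599/0.0728 = 8.22 MW.

Q̇_H ≈ 8.22 MW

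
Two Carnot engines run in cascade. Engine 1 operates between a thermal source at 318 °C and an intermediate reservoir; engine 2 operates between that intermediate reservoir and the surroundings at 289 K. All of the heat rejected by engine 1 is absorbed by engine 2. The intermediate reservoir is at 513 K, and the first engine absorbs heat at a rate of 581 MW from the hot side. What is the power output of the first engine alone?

Ẇ₁ ≈ 76.81 MW

T_H = 318 °C → 318 + 273.15 = 591.15 K.
First-stage efficiency η₁ = 1 − T_m/T_H = 1 − 513.00/591.15 = 0.1322.
W₁ = η₁·Q_H = 0.1322 × 581 = 76.81 MW.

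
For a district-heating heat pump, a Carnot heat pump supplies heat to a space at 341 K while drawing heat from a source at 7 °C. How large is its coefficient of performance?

T_C = 7 °C → 7 + 273.15 = 280.15 K.
The Carnot heat-pump COP is COP_HP = T_H/(T_H − T_C) = 341.00/(341.00 − 280.15) = 5.60.

COP_HP ≈ 5.60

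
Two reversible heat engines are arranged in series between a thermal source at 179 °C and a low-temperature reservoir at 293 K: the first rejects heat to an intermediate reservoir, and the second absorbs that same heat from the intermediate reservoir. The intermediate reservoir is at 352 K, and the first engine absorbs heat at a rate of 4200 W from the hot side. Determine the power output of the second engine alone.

T_H = 179 °C → 179 + 273.15 = 452.15 K.
Heat entering the second stage: Q_m = Q_H·(T_m/T_H) = 4200 × 352.00/452.15 = 3270 W.
Second-stage efficiency η₂ = 1 − T_C/T_m = 1 − 293.00/352.00 = 0.1676, so W₂ = η₂·Q_m = 548.0 W.

Ẇ₂ ≈ 548.0 W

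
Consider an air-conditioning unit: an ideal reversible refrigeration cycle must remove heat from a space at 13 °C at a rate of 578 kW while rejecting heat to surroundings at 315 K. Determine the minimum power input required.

T_C = 13 °C → 13 + 273.15 = 286.15 K.
Carnot COP: COP_R = T_C/(T_H − T_C) = 286.15/28.85 = 9.9185.
W = Q_C/COP_R = 578/9.9185 = 58.3 kW.

Ẇ_in ≈ 58.3 kW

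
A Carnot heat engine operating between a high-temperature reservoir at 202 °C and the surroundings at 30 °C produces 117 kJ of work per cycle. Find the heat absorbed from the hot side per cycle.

Q_H ≈ 323.2 kJ

T_H = 202 °C → 202 + 273.15 = 475.15 K.
T_C = 30 °C → 30 + 273.15 = 303.15 K.
η_rev = 1 − T_C/T_H = 1 − 303.15/475.15 = 0.3620.
Q_H = W/η = 117/0.3620 = 323.2 kJ.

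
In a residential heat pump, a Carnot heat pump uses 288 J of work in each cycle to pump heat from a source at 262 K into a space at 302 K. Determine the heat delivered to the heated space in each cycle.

Q_H ≈ 2174 J

The Carnot heat-pump COP is COP_HP = T_H/(T_H − T_C) = 302.00/40.00 = 7.5500.
Q_H = COP_HP · W = 7.5500 × 288 = 2174 J.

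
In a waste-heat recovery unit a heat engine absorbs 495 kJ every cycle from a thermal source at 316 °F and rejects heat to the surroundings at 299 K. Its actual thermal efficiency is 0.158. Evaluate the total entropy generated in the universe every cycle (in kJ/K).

T_H = 316 °F → (316 − 32) × 5/9 = 157.78 °C = 430.93 K.
W = η·Q_H = 0.158 × 495 = 78.21 kJ, so Q_C = Q_H − W = 416.8 kJ.
The hot reservoir loses entropy Q_H/T_H = 495/430.93 = 1.149 kJ/K; the cold reservoir gains Q_C/T_C = 416.8/299.00 = 1.394 kJ/K.
ΔS_univ = −Q_H/T_H + Q_C/T_C = 0.245 kJ/K (> 0, since η = 0.158 < η_Carnot = 0.306).

ΔS_univ ≈ 0.245 kJ/K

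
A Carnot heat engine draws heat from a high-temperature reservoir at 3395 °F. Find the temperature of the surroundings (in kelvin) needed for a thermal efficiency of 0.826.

T_C ≈ 372.6 K

T_H = 3395 °F → (3395 − 32) × 5/9 = 1868.33 °C = 2141.48 K.
From η = 1 − T_C/T_H, T_C = T_H·(1 − η) = 2141.48 × (1 − 0.826) = 372.6 K.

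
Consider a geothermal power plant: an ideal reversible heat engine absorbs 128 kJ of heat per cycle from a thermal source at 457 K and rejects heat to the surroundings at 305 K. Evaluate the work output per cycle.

Since the cycle is reversible, η = 1 − T_C/T_H = 1 − 305.00/457.00 = 0.3326.
W = η·Q_H = 0.3326 × 128 = 42.57 kJ.

W ≈ 42.57 kJ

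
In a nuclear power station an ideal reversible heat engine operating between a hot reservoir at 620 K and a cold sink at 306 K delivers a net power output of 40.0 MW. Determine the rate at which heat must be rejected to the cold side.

For a reversible engine, η = 1 − T_C/T_H = 1 − 306.00/620.00 = 0.5065.
Since Q_C/Q_H = T_C/T_H and Q_H = W/η, Q_C = W·T_C/(T_H − T_C) = 40.0 × 306.00/314.00 = 39.0 MW.

Q̇_C ≈ 39.0 MW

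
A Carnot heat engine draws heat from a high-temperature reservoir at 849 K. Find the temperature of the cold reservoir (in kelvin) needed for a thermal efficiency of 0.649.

T_C ≈ 298 K

From η = 1 − T_C/T_H, T_C = T_H·(1 − η) = 849.00 × (1 − 0.649) = 298 K.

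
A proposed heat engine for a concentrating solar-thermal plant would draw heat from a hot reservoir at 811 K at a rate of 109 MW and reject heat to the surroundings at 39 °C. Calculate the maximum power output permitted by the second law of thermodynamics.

T_C = 39 °C → 39 + 273.15 = 312.15 K.
The upper bound on efficiency is η_max = 1 − T_C/T_H = 1 − 312.15/811.00 = 0.6151.
W_max = η_max · Q_H = 0.6151 × 109 = 67.05 MW.

Ẇ_max ≈ 67.05 MW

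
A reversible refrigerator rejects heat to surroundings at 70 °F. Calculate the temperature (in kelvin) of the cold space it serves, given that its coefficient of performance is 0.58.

T_H = 70 °F → (70 − 32) × 5/9 = 21.11 °C = 294.26 K.
COP_R = T_C/(T_H − T_C) ⇒ T_C = T_H·COP_R/(1 + COP_R) = 294.26 × 0.58/(1 + 0.58) = 108 K.

T_C ≈ 108 K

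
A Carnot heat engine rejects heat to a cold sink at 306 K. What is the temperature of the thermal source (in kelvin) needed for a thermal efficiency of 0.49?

T_H ≈ 600 K

From η = 1 − T_C/T_H, solving for T_H gives T_H = T_C/(1 − η) = 306.00/(1 − 0.49) = 600 K.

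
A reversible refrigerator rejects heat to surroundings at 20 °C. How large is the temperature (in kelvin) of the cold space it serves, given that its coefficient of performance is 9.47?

T_H = 20 °C → 20 + 273.15 = 293.15 K.
COP_R = T_C/(T_H − T_C) ⇒ T_C = T_H·COP_R/(1 + COP_R) = 293.15 × 9.47/(1 + 9.47) = 265 K.

T_C ≈ 265 K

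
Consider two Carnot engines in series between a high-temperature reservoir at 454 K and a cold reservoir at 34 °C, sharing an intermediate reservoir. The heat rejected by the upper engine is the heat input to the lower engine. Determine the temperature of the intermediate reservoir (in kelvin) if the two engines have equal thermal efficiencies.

T_C = 34 °C → 34 + 273.15 = 307.15 K.
Equal efficiencies require 1 − T_m/T_H = 1 − T_C/T_m, i.e. T_m/T_H = T_C/T_m, so T_m = √(T_H·T_C) = √(454.00 × 307.15) = 373 K.

T_m ≈ 373 K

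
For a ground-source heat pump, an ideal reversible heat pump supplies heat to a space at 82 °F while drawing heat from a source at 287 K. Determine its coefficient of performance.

T_H = 82 °F → (82 − 32) × 5/9 = 27.78 °C = 300.93 K.
For a reversible heat pump, COP_HP = T_H/(T_H − T_C) = 300.93/(300.93 − 287.00) = 21.6.

COP_HP ≈ 21.6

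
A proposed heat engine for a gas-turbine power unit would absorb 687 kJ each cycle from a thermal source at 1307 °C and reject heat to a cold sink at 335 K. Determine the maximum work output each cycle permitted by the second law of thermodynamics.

T_H = 1307 °C → 1307 + 273.15 = 1580.15 K.
The second-law ceiling is the Carnot efficiency, η_max = 1 − T_C/T_H = 1 − 335.00/1580.15 = 0.7880.
W_max = η_max · Q_H = 0.7880 × 687 = 541 kJ.

W_max ≈ 541 kJ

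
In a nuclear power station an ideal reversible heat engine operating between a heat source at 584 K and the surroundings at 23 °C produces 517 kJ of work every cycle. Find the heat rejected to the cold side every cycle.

Q_C ≈ 532 kJ

T_C = 23 °C → 23 + 273.15 = 296.15 K.
Since the cycle is reversible, η = 1 − T_C/T_H = 1 − 296.15/584.00 = 0.4929.
Since Q_C/Q_H = T_C/T_H and Q_H = W/η, Q_C = W·T_C/(T_H − T_C) = 517 × 296.15/287.85 = 532 kJ.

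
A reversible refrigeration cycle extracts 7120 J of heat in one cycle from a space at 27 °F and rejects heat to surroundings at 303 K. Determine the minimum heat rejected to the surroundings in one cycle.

Q_H ≈ 7980 J

T_C = 27 °F → (27 − 32) × 5/9 = -2.78 °C = 270.37 K.
For a reversible cycle Q_H/Q_C = T_H/T_C, so Q_H = Q_C·T_H/T_C = 7120 × 303.00/270.37 = 7980 J.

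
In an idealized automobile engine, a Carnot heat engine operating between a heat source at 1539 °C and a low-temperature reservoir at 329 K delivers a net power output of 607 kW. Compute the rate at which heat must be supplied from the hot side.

T_H = 1539 °C → 1539 + 273.15 = 1812.15 K.
Since the cycle is reversible, η = 1 − T_C/T_H = 1 − 329.00/1812.15 = 0.8184.
Q_H = W/η = 607/0.8184 = 741.6 kW.

Q̇_H ≈ 741.6 kW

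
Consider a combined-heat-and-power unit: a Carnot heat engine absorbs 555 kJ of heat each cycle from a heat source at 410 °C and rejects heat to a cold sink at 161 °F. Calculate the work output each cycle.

T_H = 410 °C → 410 + 273.15 = 683.15 K.
T_C = 161 °F → (161 − 32) × 5/9 = 71.67 °C = 344.82 K.
η_rev = 1 − T_C/T_H = 1 − 344.82/683.15 = 0.4953.
W = η·Q_H = 0.4953 × 555 = 275 kJ.

W ≈ 275 kJ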